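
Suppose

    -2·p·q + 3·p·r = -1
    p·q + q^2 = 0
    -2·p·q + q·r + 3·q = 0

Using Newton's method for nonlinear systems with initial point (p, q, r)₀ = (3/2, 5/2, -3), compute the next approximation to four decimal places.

(-0.2208, 1.6234, -4.4935)

At (3/2, 5/2, -3): F = (-20.0000, 10.0000, -7.5000).
Jacobian J = [[-2·q + 3·r, -2·p, 3·p], [q, p + 2·q, 0], [-2·q, -2·p + r + 3, q]].
At the point, J = [[-14.0000, -3.0000, 4.5000], [2.5000, 6.5000, 0.0000], [-5.0000, -3.0000, 2.5000]] (det J = -96.2500).
Solving J·Δ = −F gives Δ = (-1.7208, -0.8766, -1.4935).
Then the next iterate is (p, q, r)₁ = (-0.2208, 1.6234, -4.4935).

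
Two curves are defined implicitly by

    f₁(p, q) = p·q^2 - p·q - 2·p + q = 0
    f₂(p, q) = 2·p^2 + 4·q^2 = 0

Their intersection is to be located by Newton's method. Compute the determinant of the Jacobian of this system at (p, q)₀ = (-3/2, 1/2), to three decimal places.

-3.000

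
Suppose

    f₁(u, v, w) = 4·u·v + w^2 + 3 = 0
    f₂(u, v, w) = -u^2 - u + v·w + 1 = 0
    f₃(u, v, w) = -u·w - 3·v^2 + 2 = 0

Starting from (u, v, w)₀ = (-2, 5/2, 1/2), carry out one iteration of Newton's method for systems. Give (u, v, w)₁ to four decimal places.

(-1.1921, 1.3121, -0.3319)

At (-2, 5/2, 1/2): F = (-16.7500, 0.2500, -15.7500).
Jacobian J = [[4·v, 4·u, 2·w], [-2·u - 1, w, v], [-w, -6·v, -u]].
At the point, J = [[10.0000, -8.0000, 1.0000], [3.0000, 0.5000, 2.5000], [-0.5000, -15.0000, 2.0000]] (det J = 398.2500).
Solving J·Δ = −F gives Δ = (0.8079, -1.1879, -0.8319).
Then the next iterate is (u, v, w)₁ = (-1.1921, 1.3121, -0.3319).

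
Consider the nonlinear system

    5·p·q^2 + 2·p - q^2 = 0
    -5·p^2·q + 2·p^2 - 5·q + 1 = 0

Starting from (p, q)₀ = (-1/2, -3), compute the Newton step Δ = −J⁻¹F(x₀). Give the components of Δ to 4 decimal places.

At (-1/2, -3): F = (-32.5000, 20.2500).
Jacobian J = [[5·q^2 + 2, 10·p·q - 2·q], [-10·p·q + 4·p, -5·p^2 - 5]].
At the point, J = [[47.0000, 21.0000], [-17.0000, -6.2500]] (det J = 63.2500).
Solving J·Δ = −F gives Δ = (3.5119, -6.3123).

(3.5119, -6.3123)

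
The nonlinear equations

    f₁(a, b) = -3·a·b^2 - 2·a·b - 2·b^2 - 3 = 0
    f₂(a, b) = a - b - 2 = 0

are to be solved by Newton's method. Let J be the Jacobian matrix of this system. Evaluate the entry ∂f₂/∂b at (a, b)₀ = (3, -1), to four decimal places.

-1.0000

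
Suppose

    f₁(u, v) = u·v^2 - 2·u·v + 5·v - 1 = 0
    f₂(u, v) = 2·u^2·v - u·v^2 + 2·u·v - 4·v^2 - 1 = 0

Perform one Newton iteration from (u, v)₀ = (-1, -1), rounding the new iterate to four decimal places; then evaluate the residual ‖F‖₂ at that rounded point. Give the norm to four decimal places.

At (-1, -1): F = (-9.0000, -4.0000).
Jacobian J = [[v^2 - 2·v, 2·u·v - 2·u + 5], [4·u·v - v^2 + 2·v, 2·u^2 - 2·u·v + 2·u - 8·v]].
At the point, J = [[3.0000, 9.0000], [1.0000, 6.0000]] (det J = 9.0000).
Solving J·Δ = −F gives Δ = (2.0000, 0.3333).
Then the next iterate is (u, v)₁ = (1.0000, -0.6667).
Re-evaluating at (1.0000, -0.6667): F = (-2.555611, -5.889244), so ‖F‖₂ = 6.4198.

6.4198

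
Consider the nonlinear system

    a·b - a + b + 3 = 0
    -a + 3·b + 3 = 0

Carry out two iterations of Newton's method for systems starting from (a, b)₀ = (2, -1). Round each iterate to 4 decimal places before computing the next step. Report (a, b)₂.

(2.0000, -0.3333)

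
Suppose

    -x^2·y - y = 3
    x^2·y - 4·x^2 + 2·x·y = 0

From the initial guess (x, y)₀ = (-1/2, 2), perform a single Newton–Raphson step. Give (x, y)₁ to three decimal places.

(-0.667, -2.667)

At (-1/2, 2): F = (-5.500, -2.500).
Jacobian J = [[-2·x·y, -x^2 - 1], [2·x·y - 8·x + 2·y, x^2 + 2·x]].
At the point, J = [[2.000, -1.250], [6.000, -0.750]] (det J = 6.000).
Solving J·Δ = −F gives Δ = (-0.167, -4.667).
Then the next iterate is (x, y)₁ = (-0.667, -2.667).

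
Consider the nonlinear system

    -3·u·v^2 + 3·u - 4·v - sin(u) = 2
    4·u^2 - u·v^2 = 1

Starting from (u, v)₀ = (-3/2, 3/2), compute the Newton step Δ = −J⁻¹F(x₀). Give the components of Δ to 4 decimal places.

At (-3/2, 3/2): F = (-1.377505, 11.3750).
Jacobian J = [[-3·v^2 - cos(u) + 3, -6·u·v - 4], [8·u - v^2, -2·u·v]].
At the point, J = [[-3.820737, 9.5000], [-14.2500, 4.5000]] (det J = 118.181683).
Solving J·Δ = −F gives Δ = (0.9668, 0.5338).

(0.9668, 0.5338)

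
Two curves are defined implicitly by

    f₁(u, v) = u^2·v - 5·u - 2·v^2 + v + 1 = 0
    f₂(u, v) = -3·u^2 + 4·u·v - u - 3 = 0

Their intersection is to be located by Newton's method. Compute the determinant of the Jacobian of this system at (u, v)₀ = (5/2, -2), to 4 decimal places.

216.0000

J = [[2·u·v - 5, u^2 - 4·v + 1], [-6·u + 4·v - 1, 4·u]].
At the point, J = [[-15.0000, 15.2500], [-24.0000, 10.0000]].
det J = 216.0000.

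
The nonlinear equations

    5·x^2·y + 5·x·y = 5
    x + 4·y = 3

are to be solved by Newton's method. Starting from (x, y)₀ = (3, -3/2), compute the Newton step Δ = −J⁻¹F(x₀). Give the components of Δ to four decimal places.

(-0.0741, 1.5185)

At (3, -3/2): F = (-95.0000, -6.0000).
Jacobian J = [[10·x·y + 5·y, 5·x^2 + 5·x], [1, 4]].
At the point, J = [[-52.5000, 60.0000], [1.0000, 4.0000]] (det J = -270.0000).
Solving J·Δ = −F gives Δ = (-0.0741, 1.5185).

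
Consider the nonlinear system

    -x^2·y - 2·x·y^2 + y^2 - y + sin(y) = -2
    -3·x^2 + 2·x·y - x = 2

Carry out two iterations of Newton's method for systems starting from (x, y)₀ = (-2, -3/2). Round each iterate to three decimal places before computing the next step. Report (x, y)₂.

(-0.125, -0.680)

At (-2, -3/2): F = (19.75251, -6.000).
Jacobian J = [[-2·x·y - 2·y^2, -x^2 - 4·x·y + 2·y + cos(y) - 1], [-6·x + 2·y - 1, 2·x]].
At the point, J = [[-10.500, -19.92926], [8.000, -4.000]] (det J = 201.43410).
Solving J·Δ = −F gives Δ = (0.986, 0.472).
Then the next iterate is (x, y)₁ = (-1.014, -1.028).
Round to (-1.014, -1.028) and repeat: F = (6.42866, -1.98580), J = [[-4.19835, -7.73723], [3.028, -2.028]].
Δ = (0.889, 0.348), so (x, y)₂ = (-0.125, -0.680).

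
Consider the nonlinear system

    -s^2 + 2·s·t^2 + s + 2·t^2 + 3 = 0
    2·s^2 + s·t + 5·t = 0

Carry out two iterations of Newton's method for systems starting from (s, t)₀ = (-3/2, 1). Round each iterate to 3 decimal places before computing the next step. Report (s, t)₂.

At (-3/2, 1): F = (-1.750, 8.000).
Jacobian J = [[-2·s + 2·t^2 + 1, 4·s·t + 4·t], [4·s + t, s + 5]].
At the point, J = [[6.000, -2.000], [-5.000, 3.500]] (det J = 11.000).
Solving J·Δ = −F gives Δ = (-0.898, -3.568).
Then the next iterate is (s, t)₁ = (-2.398, -2.568).
Round to (-2.398, -2.568) and repeat: F = (-23.58697, 4.81887), J = [[18.98525, 14.36026], [-12.160, 2.602]].
Δ = (0.583, 0.872), so (s, t)₂ = (-1.815, -1.696).

(-1.815, -1.696)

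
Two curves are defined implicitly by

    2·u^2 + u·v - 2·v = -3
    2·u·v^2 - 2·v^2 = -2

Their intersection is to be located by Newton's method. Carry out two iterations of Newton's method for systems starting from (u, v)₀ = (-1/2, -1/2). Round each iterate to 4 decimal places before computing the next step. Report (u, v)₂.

(0.5967, -1.3143)

At (-1/2, -1/2): F = (4.7500, 1.2500).
Jacobian J = [[4·u + v, u - 2], [2·v^2, 4·u·v - 4·v]].
At the point, J = [[-2.5000, -2.5000], [0.5000, 3.0000]] (det J = -6.2500).
Solving J·Δ = −F gives Δ = (2.7800, -0.8800).
Then the next iterate is (u, v)₁ = (2.2800, -1.3800).
Round to (2.2800, -1.3800) and repeat: F = (13.0104, 6.875264), J = [[7.7400, 0.2800], [3.8088, -7.0656]].
Δ = (-1.6833, 0.0657), so (u, v)₂ = (0.5967, -1.3143).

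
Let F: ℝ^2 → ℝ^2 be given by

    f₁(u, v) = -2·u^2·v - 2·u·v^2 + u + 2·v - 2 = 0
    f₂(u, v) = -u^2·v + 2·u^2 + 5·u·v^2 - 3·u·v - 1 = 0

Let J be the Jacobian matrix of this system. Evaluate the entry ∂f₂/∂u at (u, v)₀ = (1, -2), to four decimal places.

34.0000

∂f₂/∂u = -2·u·v + 4·u + 5·v^2 - 3·v.
At (1, -2) this is 34.0000.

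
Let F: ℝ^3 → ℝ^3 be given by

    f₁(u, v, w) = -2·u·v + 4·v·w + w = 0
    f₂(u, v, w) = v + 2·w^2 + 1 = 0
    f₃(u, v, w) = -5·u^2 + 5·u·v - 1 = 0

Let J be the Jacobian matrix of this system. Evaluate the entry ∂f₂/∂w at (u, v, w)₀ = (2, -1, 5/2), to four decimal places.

∂f₂/∂w = 4·w.
At (2, -1, 5/2) this is 10.0000.

10.0000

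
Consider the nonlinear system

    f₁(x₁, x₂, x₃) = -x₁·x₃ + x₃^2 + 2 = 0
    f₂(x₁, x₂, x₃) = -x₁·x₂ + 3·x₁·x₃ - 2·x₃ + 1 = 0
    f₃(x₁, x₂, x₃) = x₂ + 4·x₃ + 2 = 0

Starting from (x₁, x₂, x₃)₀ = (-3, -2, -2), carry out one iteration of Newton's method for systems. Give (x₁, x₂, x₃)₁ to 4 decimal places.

(-2.1800, -0.5600, -0.3600)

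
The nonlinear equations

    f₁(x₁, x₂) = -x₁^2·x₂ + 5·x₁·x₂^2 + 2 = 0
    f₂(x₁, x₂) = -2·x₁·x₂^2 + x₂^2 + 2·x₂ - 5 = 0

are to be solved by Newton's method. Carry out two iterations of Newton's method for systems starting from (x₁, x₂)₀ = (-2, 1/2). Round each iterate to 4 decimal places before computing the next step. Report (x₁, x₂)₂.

At (-2, 1/2): F = (-2.5000, -2.7500).
Jacobian J = [[-2·x₁·x₂ + 5·x₂^2, -x₁^2 + 10·x₁·x₂], [-2·x₂^2, -4·x₁·x₂ + 2·x₂ + 2]].
At the point, J = [[3.2500, -14.0000], [-0.5000, 7.0000]] (det J = 15.7500).
Solving J·Δ = −F gives Δ = (3.5556, 0.6468).
Then the next iterate is (x₁, x₂)₁ = (1.5556, 1.1468).
Round to (1.5556, 1.1468) and repeat: F = (9.454107, -5.482945), J = [[3.007827, 15.419729], [-2.630300, -2.842248]].
Δ = (-1.8018, -0.2617), so (x₁, x₂)₂ = (-0.2462, 0.8851).

(-0.2462, 0.8851)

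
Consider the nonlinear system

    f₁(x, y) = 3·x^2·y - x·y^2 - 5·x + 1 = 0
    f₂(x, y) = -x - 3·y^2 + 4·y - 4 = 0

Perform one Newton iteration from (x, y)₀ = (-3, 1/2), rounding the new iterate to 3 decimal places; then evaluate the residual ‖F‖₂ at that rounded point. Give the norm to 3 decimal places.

At (-3, 1/2): F = (30.250, 0.250).
Jacobian J = [[6·x·y - y^2 - 5, 3·x^2 - 2·x·y], [-1, -6·y + 4]].
At the point, J = [[-14.250, 30.000], [-1.000, 1.000]] (det J = 15.750).
Solving J·Δ = −F gives Δ = (-1.444, -1.694).
Then the next iterate is (x, y)₁ = (-4.444, -1.194).
Re-evaluating at (-4.444, -1.194): F = (-41.18588, -8.60891), so ‖F‖₂ = 42.076.

42.076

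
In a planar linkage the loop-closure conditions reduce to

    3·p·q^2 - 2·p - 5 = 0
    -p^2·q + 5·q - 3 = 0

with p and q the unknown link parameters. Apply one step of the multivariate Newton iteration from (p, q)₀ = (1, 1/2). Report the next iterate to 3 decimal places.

(-10.000, -2.000)

At (1, 1/2): F = (-6.250, -1.000).
Jacobian J = [[3·q^2 - 2, 6·p·q], [-2·p·q, -p^2 + 5]].
At the point, J = [[-1.250, 3.000], [-1.000, 4.000]] (det J = -2.000).
Solving J·Δ = −F gives Δ = (-11.000, -2.500).
Then the next iterate is (p, q)₁ = (-10.000, -2.000).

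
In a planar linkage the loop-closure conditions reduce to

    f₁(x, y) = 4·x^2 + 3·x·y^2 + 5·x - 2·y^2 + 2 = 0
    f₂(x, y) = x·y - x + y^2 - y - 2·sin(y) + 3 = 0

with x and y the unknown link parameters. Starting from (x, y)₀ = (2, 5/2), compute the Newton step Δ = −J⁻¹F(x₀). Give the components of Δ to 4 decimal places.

At (2, 5/2): F = (53.0000, 8.553056).
Jacobian J = [[8·x + 3·y^2 + 5, 6·x·y - 4·y], [y - 1, x + 2·y - 2·cos(y) - 1]].
At the point, J = [[39.7500, 20.0000], [1.5000, 7.602287]] (det J = 272.190917).
Solving J·Δ = −F gives Δ = (-0.8518, -0.9570).

(-0.8518, -0.9570)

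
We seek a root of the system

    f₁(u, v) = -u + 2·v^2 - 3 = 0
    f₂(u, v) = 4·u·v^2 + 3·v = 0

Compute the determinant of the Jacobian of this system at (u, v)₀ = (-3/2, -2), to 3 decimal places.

J = [[-1, 4·v], [4·v^2, 8·u·v + 3]].
At the point, J = [[-1.000, -8.000], [16.000, 27.000]].
det J = 101.000.

101.000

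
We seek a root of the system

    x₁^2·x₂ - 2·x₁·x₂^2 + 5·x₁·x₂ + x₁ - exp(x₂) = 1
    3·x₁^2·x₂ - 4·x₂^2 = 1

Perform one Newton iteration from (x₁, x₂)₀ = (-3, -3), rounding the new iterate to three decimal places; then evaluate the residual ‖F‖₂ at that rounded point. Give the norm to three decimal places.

38.788

At (-3, -3): F = (67.95021, -118.000).
Jacobian J = [[2·x₁·x₂ - 2·x₂^2 + 5·x₂ + 1, x₁^2 - 4·x₁·x₂ + 5·x₁ - exp(x₂)], [6·x₁·x₂, 3·x₁^2 - 8·x₂]].
At the point, J = [[-14.000, -42.04979], [54.000, 51.000]] (det J = 1556.68850).
Solving J·Δ = −F gives Δ = (0.961, 1.296).
Then the next iterate is (x₁, x₂)₁ = (-2.039, -1.704).
Re-evaluating at (-2.039, -1.704): F = (18.90786, -33.86771), so ‖F‖₂ = 38.788.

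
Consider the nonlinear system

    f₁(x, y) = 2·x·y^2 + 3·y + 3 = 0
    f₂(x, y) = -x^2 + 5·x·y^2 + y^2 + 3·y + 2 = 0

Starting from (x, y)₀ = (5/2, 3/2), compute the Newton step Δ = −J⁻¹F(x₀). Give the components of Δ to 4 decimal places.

(-3.1757, -0.2477)

At (5/2, 3/2): F = (18.7500, 30.6250).
Jacobian J = [[2·y^2, 4·x·y + 3], [-2·x + 5·y^2, 10·x·y + 2·y + 3]].
At the point, J = [[4.5000, 18.0000], [6.2500, 43.5000]] (det J = 83.2500).
Solving J·Δ = −F gives Δ = (-3.1757, -0.2477).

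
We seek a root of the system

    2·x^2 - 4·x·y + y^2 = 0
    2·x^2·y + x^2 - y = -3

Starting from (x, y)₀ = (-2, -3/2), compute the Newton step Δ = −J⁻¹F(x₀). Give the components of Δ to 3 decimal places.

At (-2, -3/2): F = (-1.750, -3.500).
Jacobian J = [[4·x - 4·y, -4·x + 2·y], [4·x·y + 2·x, 2·x^2 - 1]].
At the point, J = [[-2.000, 5.000], [8.000, 7.000]] (det J = -54.000).
Solving J·Δ = −F gives Δ = (0.097, 0.389).

(0.097, 0.389)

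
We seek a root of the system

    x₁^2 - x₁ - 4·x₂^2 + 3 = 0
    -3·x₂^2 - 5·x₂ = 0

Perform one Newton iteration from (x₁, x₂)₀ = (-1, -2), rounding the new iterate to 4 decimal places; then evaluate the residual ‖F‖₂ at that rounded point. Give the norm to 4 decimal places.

At (-1, -2): F = (-11.0000, -2.0000).
Jacobian J = [[2·x₁ - 1, -8·x₂], [0, -6·x₂ - 5]].
At the point, J = [[-3.0000, 16.0000], [0.0000, 7.0000]] (det J = -21.0000).
Solving J·Δ = −F gives Δ = (-2.1429, 0.2857).
Then the next iterate is (x₁, x₂)₁ = (-3.1429, -1.7143).
Re-evaluating at (-3.1429, -1.7143): F = (4.265422, -0.244973), so ‖F‖₂ = 4.2725.

4.2725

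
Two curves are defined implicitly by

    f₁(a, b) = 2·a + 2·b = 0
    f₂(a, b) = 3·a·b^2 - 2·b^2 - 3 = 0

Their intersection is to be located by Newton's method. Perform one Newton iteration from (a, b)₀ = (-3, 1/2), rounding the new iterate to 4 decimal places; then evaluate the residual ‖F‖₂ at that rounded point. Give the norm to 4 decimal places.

3.0727

At (-3, 1/2): F = (-5.0000, -5.7500).
Jacobian J = [[2, 2], [3·b^2, 6·a·b - 4·b]].
At the point, J = [[2.0000, 2.0000], [0.7500, -11.0000]] (det J = -23.5000).
Solving J·Δ = −F gives Δ = (2.8298, -0.3298).
Then the next iterate is (a, b)₁ = (-0.1702, 0.1702).
Re-evaluating at (-0.1702, 0.1702): F = (0.0000, -3.072727), so ‖F‖₂ = 3.0727.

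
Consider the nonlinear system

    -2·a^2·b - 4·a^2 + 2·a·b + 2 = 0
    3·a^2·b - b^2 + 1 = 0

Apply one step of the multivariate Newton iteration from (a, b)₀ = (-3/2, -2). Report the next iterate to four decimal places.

(-1.0897, -1.1522)

At (-3/2, -2): F = (8.0000, -16.5000).
Jacobian J = [[-4·a·b - 8·a + 2·b, -2·a^2 + 2·a], [6·a·b, 3·a^2 - 2·b]].
At the point, J = [[-4.0000, -7.5000], [18.0000, 10.7500]] (det J = 92.0000).
Solving J·Δ = −F gives Δ = (0.4103, 0.8478).
Then the next iterate is (a, b)₁ = (-1.0897, -1.1522).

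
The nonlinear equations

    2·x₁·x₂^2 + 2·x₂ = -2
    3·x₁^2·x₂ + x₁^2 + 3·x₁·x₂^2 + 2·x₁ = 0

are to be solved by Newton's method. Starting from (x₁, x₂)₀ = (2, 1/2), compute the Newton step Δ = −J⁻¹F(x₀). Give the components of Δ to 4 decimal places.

At (2, 1/2): F = (4.0000, 15.5000).
Jacobian J = [[2·x₂^2, 4·x₁·x₂ + 2], [6·x₁·x₂ + 2·x₁ + 3·x₂^2 + 2, 3·x₁^2 + 6·x₁·x₂]].
At the point, J = [[0.5000, 6.0000], [12.7500, 18.0000]] (det J = -67.5000).
Solving J·Δ = −F gives Δ = (-0.3111, -0.6407).

(-0.3111, -0.6407)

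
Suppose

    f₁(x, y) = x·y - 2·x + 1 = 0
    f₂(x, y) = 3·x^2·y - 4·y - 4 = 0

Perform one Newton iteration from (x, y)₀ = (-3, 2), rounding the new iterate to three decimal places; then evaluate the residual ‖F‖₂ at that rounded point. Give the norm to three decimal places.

5.057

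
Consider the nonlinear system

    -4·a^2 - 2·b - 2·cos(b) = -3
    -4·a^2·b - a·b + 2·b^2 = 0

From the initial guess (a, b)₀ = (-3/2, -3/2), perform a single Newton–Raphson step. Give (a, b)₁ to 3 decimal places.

At (-3/2, -3/2): F = (-3.14147, 15.750).
Jacobian J = [[-8·a, 2·sin(b) - 2], [-8·a·b - b, -4·a^2 - a + 4·b]].
At the point, J = [[12.000, -3.99499], [-16.500, -13.500]] (det J = -227.91733).
Solving J·Δ = −F gives Δ = (0.462, 0.602).
Then the next iterate is (a, b)₁ = (-1.038, -0.898).

(-1.038, -0.898)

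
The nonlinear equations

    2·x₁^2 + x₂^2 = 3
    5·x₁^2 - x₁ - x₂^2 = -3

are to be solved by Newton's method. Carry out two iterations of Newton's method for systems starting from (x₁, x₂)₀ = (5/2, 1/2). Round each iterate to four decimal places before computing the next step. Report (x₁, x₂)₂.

At (5/2, 1/2): F = (9.7500, 31.5000).
Jacobian J = [[4·x₁, 2·x₂], [10·x₁ - 1, -2·x₂]].
At the point, J = [[10.0000, 1.0000], [24.0000, -1.0000]] (det J = -34.0000).
Solving J·Δ = −F gives Δ = (-1.2132, 2.3824).
Then the next iterate is (x₁, x₂)₁ = (1.2868, 2.8824).
Round to (1.2868, 2.8824) and repeat: F = (8.619938, 1.684241), J = [[5.1472, 5.7648], [11.8680, -5.7648]].
Δ = (-0.6056, -0.9546), so (x₁, x₂)₂ = (0.6812, 1.9278).

(0.6812, 1.9278)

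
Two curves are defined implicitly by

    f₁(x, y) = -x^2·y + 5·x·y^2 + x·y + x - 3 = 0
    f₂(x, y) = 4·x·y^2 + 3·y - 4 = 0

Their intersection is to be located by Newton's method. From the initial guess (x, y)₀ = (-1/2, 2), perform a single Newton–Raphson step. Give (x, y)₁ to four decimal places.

At (-1/2, 2): F = (-15.0000, -6.0000).
Jacobian J = [[-2·x·y + 5·y^2 + y + 1, -x^2 + 10·x·y + x], [4·y^2, 8·x·y + 3]].
At the point, J = [[25.0000, -10.7500], [16.0000, -5.0000]] (det J = 47.0000).
Solving J·Δ = −F gives Δ = (-0.2234, -1.9149).
Then the next iterate is (x, y)₁ = (-0.7234, 0.0851).

(-0.7234, 0.0851)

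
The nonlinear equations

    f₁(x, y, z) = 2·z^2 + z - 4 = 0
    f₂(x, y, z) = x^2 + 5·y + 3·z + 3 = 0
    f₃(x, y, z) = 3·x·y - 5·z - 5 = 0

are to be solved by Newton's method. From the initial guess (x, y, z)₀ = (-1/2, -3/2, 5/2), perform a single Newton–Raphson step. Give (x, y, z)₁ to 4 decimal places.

(-2.6198, -1.9740, 1.5000)

At (-1/2, -3/2, 5/2): F = (11.0000, 3.2500, -15.2500).
Jacobian J = [[0, 0, 4·z + 1], [2·x, 5, 3], [3·y, 3·x, -5]].
At the point, J = [[0.0000, 0.0000, 11.0000], [-1.0000, 5.0000, 3.0000], [-4.5000, -1.5000, -5.0000]] (det J = 264.0000).
Solving J·Δ = −F gives Δ = (-2.1198, -0.4740, -1.0000).
Then the next iterate is (x, y, z)₁ = (-2.6198, -1.9740, 1.5000).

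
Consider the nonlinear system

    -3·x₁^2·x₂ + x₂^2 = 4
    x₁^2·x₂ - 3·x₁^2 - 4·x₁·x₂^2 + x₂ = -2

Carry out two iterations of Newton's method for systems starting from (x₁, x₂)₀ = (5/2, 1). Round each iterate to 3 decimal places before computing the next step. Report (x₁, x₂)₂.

At (5/2, 1): F = (-21.750, -19.500).
Jacobian J = [[-6·x₁·x₂, -3·x₁^2 + 2·x₂], [2·x₁·x₂ - 6·x₁ - 4·x₂^2, x₁^2 - 8·x₁·x₂ + 1]].
At the point, J = [[-15.000, -16.750], [-14.000, -12.750]] (det J = -43.250).
Solving J·Δ = −F gives Δ = (-1.140, -0.277).
Then the next iterate is (x₁, x₂)₁ = (1.360, 0.723).
Round to (1.360, 0.723) and repeat: F = (-7.48905, -4.33218), J = [[-5.89968, -4.10280], [-8.28436, -5.01664]].
Δ = (4.507, -8.306), so (x₁, x₂)₂ = (5.867, -7.583).

(5.867, -7.583)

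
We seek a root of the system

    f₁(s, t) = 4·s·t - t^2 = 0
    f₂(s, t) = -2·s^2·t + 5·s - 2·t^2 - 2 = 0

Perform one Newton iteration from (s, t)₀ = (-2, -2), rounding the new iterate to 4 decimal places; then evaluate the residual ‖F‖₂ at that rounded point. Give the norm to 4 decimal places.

At (-2, -2): F = (12.0000, -4.0000).
Jacobian J = [[4·t, 4·s - 2·t], [-4·s·t + 5, -2·s^2 - 4·t]].
At the point, J = [[-8.0000, -4.0000], [-11.0000, 0.0000]] (det J = -44.0000).
Solving J·Δ = −F gives Δ = (-0.3636, 3.7273).
Then the next iterate is (s, t)₁ = (-2.3636, 1.7273).
Re-evaluating at (-2.3636, 1.7273): F = (-19.314150, -39.084616), so ‖F‖₂ = 43.5964.

43.5964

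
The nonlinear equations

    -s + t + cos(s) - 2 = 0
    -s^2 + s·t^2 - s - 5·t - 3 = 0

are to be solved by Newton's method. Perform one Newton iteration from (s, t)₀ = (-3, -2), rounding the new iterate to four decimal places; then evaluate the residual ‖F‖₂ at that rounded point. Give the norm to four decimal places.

9.2269

At (-3, -2): F = (-1.989992, -11.0000).
Jacobian J = [[-sin(s) - 1, 1], [-2·s + t^2 - 1, 2·s·t - 5]].
At the point, J = [[-0.858880, 1.0000], [9.0000, 7.0000]] (det J = -15.012160).
Solving J·Δ = −F gives Δ = (-0.1952, 1.8224).
Then the next iterate is (s, t)₁ = (-3.1952, -0.1776).
Re-evaluating at (-3.1952, -0.1776): F = (0.019037, -9.226885), so ‖F‖₂ = 9.2269.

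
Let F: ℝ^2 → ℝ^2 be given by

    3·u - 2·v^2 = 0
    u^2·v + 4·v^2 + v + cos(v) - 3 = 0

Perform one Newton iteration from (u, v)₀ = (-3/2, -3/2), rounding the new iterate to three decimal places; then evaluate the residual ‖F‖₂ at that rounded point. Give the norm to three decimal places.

2.013

At (-3/2, -3/2): F = (-9.000, 1.19574).
Jacobian J = [[3, -4·v], [2·u·v, u^2 + 8·v - sin(v) + 1]].
At the point, J = [[3.000, 6.000], [4.500, -7.75251]] (det J = -50.25752).
Solving J·Δ = −F gives Δ = (1.246, 0.877).
Then the next iterate is (u, v)₁ = (-0.254, -0.623).
Re-evaluating at (-0.254, -0.623): F = (-1.53826, -1.29855), so ‖F‖₂ = 2.013.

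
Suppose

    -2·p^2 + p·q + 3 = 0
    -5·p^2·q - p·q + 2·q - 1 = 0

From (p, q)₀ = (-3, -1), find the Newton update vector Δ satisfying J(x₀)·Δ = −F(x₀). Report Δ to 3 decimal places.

At (-3, -1): F = (-12.000, 39.000).
Jacobian J = [[-4·p + q, p], [-10·p·q - q, -5·p^2 - p + 2]].
At the point, J = [[11.000, -3.000], [-29.000, -40.000]] (det J = -527.000).
Solving J·Δ = −F gives Δ = (1.133, 0.154).

(1.133, 0.154)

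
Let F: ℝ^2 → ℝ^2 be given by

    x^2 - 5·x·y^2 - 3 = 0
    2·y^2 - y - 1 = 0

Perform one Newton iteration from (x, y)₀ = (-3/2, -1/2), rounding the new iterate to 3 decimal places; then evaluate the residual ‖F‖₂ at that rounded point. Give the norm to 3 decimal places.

0.069

At (-3/2, -1/2): F = (1.125, 0.000).
Jacobian J = [[2·x - 5·y^2, -10·x·y], [0, 4·y - 1]].
At the point, J = [[-4.250, -7.500], [0.000, -3.000]] (det J = 12.750).
Solving J·Δ = −F gives Δ = (0.265, 0.000).
Then the next iterate is (x, y)₁ = (-1.235, -0.500).
Re-evaluating at (-1.235, -0.500): F = (0.06898, 0.000), so ‖F‖₂ = 0.069.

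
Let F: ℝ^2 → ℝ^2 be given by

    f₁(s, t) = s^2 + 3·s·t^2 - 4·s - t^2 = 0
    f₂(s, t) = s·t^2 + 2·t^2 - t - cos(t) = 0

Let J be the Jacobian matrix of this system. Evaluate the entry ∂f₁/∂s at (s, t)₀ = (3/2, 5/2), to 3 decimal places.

17.750

∂f₁/∂s = 2·s + 3·t^2 - 4.
At (3/2, 5/2) this is 17.750.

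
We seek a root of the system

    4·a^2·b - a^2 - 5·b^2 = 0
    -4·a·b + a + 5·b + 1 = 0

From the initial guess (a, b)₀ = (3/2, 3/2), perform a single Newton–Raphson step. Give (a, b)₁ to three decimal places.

At (3/2, 3/2): F = (0.000, 1.000).
Jacobian J = [[8·a·b - 2·a, 4·a^2 - 10·b], [-4·b + 1, -4·a + 5]].
At the point, J = [[15.000, -6.000], [-5.000, -1.000]] (det J = -45.000).
Solving J·Δ = −F gives Δ = (0.133, 0.333).
Then the next iterate is (a, b)₁ = (1.633, 1.833).

(1.633, 1.833)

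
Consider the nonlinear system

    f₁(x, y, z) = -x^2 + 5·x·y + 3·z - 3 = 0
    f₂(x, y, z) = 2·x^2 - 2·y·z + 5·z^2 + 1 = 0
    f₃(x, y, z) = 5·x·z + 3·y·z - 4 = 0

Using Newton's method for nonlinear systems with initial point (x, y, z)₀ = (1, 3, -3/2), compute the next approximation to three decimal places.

(4.513, -7.592, -1.237)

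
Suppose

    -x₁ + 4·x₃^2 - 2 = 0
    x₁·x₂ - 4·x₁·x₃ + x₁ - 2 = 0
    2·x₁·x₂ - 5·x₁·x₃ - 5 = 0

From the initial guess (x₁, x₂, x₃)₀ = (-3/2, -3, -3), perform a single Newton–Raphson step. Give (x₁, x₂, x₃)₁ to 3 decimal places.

(-0.682, -3.100, -1.555)

At (-3/2, -3, -3): F = (35.500, -17.000, -18.500).
Jacobian J = [[-1, 0, 8·x₃], [x₂ - 4·x₃ + 1, x₁, -4·x₁], [2·x₂ - 5·x₃, 2·x₁, -5·x₁]].
At the point, J = [[-1.000, 0.000, -24.000], [10.000, -1.500, 6.000], [9.000, -3.000, 7.500]] (det J = 389.250).
Solving J·Δ = −F gives Δ = (0.818, -0.100, 1.445).
Then the next iterate is (x₁, x₂, x₃)₁ = (-0.682, -3.100, -1.555).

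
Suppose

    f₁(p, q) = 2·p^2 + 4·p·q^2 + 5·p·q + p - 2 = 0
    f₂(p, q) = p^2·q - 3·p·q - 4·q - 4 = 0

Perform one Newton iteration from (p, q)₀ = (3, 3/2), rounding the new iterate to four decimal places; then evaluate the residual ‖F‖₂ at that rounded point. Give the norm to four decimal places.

25.4910

At (3, 3/2): F = (68.5000, -10.0000).
Jacobian J = [[4·p + 4·q^2 + 5·q + 1, 8·p·q + 5·p], [2·p·q - 3·q, p^2 - 3·p - 4]].
At the point, J = [[29.5000, 51.0000], [4.5000, -4.0000]] (det J = -347.5000).
Solving J·Δ = −F gives Δ = (0.6791, -1.7360).
Then the next iterate is (p, q)₁ = (3.6791, -0.2360).
Re-evaluating at (3.6791, -0.2360): F = (25.228960, -3.645641), so ‖F‖₂ = 25.4910.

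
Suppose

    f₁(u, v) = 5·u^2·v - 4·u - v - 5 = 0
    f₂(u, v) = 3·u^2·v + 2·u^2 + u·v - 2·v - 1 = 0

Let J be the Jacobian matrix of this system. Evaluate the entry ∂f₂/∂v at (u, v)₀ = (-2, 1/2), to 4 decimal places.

∂f₂/∂v = 3·u^2 + u - 2.
At (-2, 1/2) this is 8.0000.

8.0000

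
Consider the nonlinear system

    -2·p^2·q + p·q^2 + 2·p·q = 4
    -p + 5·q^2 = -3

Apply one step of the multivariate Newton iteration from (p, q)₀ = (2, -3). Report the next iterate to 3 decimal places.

(1.947, -1.465)

At (2, -3): F = (26.000, 46.000).
Jacobian J = [[-4·p·q + q^2 + 2·q, -2·p^2 + 2·p·q + 2·p], [-1, 10·q]].
At the point, J = [[27.000, -16.000], [-1.000, -30.000]] (det J = -826.000).
Solving J·Δ = −F gives Δ = (-0.053, 1.535).
Then the next iterate is (p, q)₁ = (1.947, -1.465).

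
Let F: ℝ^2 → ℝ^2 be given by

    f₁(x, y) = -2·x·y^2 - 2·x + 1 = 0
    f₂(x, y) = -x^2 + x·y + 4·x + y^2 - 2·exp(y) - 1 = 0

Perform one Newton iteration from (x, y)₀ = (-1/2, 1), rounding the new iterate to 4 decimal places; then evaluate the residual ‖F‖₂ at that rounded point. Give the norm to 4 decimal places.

34.1724

At (-1/2, 1): F = (3.0000, -8.186564).
Jacobian J = [[-2·y^2 - 2, -4·x·y], [-2·x + y + 4, x + 2·y - 2·exp(y)]].
At the point, J = [[-4.0000, 2.0000], [6.0000, -3.936564]] (det J = 3.746255).
Solving J·Δ = −F gives Δ = (-1.2181, -3.9363).
Then the next iterate is (x, y)₁ = (-1.7181, -2.9363).
Re-evaluating at (-1.7181, -2.9363): F = (34.062627, 2.736324), so ‖F‖₂ = 34.1724.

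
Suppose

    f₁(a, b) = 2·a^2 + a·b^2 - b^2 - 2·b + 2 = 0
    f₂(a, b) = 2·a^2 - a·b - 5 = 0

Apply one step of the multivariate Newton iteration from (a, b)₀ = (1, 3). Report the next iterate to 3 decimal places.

At (1, 3): F = (-2.000, -6.000).
Jacobian J = [[4·a + b^2, 2·a·b - 2·b - 2], [4·a - b, -a]].
At the point, J = [[13.000, -2.000], [1.000, -1.000]] (det J = -11.000).
Solving J·Δ = −F gives Δ = (-0.909, -6.909).
Then the next iterate is (a, b)₁ = (0.091, -3.909).

(0.091, -3.909)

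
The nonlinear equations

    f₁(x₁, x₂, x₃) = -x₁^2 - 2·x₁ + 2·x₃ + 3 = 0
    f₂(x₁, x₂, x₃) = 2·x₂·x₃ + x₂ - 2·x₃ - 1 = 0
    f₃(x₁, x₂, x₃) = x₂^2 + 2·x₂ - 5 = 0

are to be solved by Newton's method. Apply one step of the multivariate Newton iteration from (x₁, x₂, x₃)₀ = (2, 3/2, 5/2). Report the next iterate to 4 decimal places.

At (2, 3/2, 5/2): F = (0.0000, 3.0000, 0.2500).
Jacobian J = [[-2·x₁ - 2, 0, 2], [0, 2·x₃ + 1, 2·x₂ - 2], [0, 2·x₂ + 2, 0]].
At the point, J = [[-6.0000, 0.0000, 2.0000], [0.0000, 6.0000, 1.0000], [0.0000, 5.0000, 0.0000]] (det J = 30.0000).
Solving J·Δ = −F gives Δ = (-0.9000, -0.0500, -2.7000).
Then the next iterate is (x₁, x₂, x₃)₁ = (1.1000, 1.4500, -0.2000).

(1.1000, 1.4500, -0.2000)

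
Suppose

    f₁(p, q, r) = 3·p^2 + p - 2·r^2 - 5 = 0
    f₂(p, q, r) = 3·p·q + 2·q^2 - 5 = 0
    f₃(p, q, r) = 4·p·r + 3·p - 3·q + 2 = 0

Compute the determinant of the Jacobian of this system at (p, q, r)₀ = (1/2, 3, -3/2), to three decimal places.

189.000

J = [[6·p + 1, 0, -4·r], [3·q, 3·p + 4·q, 0], [4·r + 3, -3, 4·p]].
At the point, J = [[4.000, 0.000, 6.000], [9.000, 13.500, 0.000], [-3.000, -3.000, 2.000]].
det J = 189.000.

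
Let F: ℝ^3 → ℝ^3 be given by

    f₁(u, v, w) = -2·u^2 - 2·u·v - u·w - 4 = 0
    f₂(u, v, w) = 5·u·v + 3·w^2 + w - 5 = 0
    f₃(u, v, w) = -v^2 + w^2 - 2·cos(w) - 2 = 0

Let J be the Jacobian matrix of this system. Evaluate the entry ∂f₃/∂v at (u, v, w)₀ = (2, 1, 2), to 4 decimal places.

∂f₃/∂v = -2·v.
At (2, 1, 2) this is -2.0000.

-2.0000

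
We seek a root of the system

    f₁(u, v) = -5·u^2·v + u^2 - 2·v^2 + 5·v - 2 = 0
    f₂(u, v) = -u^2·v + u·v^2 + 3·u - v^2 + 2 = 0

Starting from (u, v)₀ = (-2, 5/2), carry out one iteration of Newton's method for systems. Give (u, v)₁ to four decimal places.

At (-2, 5/2): F = (-48.0000, -32.7500).
Jacobian J = [[-10·u·v + 2·u, -5·u^2 - 4·v + 5], [-2·u·v + v^2 + 3, -u^2 + 2·u·v - 2·v]].
At the point, J = [[46.0000, -25.0000], [19.2500, -19.0000]] (det J = -392.7500).
Solving J·Δ = −F gives Δ = (0.2374, -1.4831).
Then the next iterate is (u, v)₁ = (-1.7626, 1.0169).

(-1.7626, 1.0169)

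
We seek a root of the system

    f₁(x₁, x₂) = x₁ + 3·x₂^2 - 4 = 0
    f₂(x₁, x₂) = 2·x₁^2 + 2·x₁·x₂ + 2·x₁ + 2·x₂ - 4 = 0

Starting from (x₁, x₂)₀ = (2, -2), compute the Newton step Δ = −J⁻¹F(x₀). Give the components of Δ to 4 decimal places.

(-0.1538, 0.8205)

At (2, -2): F = (10.0000, -4.0000).
Jacobian J = [[1, 6·x₂], [4·x₁ + 2·x₂ + 2, 2·x₁ + 2]].
At the point, J = [[1.0000, -12.0000], [6.0000, 6.0000]] (det J = 78.0000).
Solving J·Δ = −F gives Δ = (-0.1538, 0.8205).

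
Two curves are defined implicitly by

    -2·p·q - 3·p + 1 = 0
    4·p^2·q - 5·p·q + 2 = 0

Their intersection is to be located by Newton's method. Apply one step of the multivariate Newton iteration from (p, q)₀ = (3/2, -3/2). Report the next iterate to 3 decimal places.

(1.524, -1.167)

At (3/2, -3/2): F = (1.000, -0.250).
Jacobian J = [[-2·q - 3, -2·p], [8·p·q - 5·q, 4·p^2 - 5·p]].
At the point, J = [[0.000, -3.000], [-10.500, 1.500]] (det J = -31.500).
Solving J·Δ = −F gives Δ = (0.024, 0.333).
Then the next iterate is (p, q)₁ = (1.524, -1.167).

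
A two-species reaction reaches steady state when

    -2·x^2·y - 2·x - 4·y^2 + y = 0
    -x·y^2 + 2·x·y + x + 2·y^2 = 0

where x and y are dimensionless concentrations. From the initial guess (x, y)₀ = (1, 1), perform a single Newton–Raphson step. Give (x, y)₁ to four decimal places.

(2.3333, -0.6667)

At (1, 1): F = (-7.0000, 4.0000).
Jacobian J = [[-4·x·y - 2, -2·x^2 - 8·y + 1], [-y^2 + 2·y + 1, -2·x·y + 2·x + 4·y]].
At the point, J = [[-6.0000, -9.0000], [2.0000, 4.0000]] (det J = -6.0000).
Solving J·Δ = −F gives Δ = (1.3333, -1.6667).
Then the next iterate is (x, y)₁ = (2.3333, -0.6667).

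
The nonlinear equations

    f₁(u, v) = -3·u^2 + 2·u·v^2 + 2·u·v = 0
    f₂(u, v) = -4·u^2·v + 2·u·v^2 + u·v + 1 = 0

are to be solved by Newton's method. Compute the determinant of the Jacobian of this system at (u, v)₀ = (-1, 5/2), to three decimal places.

J = [[-6·u + 2·v^2 + 2·v, 4·u·v + 2·u], [-8·u·v + 2·v^2 + v, -4·u^2 + 4·u·v + u]].
At the point, J = [[23.500, -12.000], [35.000, -15.000]].
det J = 67.500.

67.500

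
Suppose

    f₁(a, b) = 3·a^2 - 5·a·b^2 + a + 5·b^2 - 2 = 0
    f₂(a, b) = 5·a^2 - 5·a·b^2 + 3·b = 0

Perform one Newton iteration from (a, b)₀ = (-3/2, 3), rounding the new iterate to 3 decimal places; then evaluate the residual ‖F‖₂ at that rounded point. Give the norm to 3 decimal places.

At (-3/2, 3): F = (115.750, 87.750).
Jacobian J = [[6·a - 5·b^2 + 1, -10·a·b + 10·b], [10·a - 5·b^2, -10·a·b + 3]].
At the point, J = [[-53.000, 75.000], [-60.000, 48.000]] (det J = 1956.000).
Solving J·Δ = −F gives Δ = (0.524, -1.173).
Then the next iterate is (a, b)₁ = (-0.976, 1.827).
Re-evaluating at (-0.976, 1.827): F = (32.86047, 26.53297), so ‖F‖₂ = 42.235.

42.235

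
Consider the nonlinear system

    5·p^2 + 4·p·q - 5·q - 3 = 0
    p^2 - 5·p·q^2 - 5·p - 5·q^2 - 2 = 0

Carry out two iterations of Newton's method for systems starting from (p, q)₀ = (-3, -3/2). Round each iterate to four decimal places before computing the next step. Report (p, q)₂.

(-0.9822, 0.0473)

At (-3, -3/2): F = (67.5000, 44.5000).
Jacobian J = [[10·p + 4·q, 4·p - 5], [2·p - 5·q^2 - 5, -10·p·q - 10·q]].
At the point, J = [[-36.0000, -17.0000], [-22.2500, -30.0000]] (det J = 701.7500).
Solving J·Δ = −F gives Δ = (1.8076, 0.1427).
Then the next iterate is (p, q)₁ = (-1.1924, -1.3573).
Round to (-1.1924, -1.3573) and repeat: F = (17.369367, 7.156075), J = [[-17.3532, -9.7696], [-16.596116, -2.611445]].
Δ = (0.2102, 1.4046), so (p, q)₂ = (-0.9822, 0.0473).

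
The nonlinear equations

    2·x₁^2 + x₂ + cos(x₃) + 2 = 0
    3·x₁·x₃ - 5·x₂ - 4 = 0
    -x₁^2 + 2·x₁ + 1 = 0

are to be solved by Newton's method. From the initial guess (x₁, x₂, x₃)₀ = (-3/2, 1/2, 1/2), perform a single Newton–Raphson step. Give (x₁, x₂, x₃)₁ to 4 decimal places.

At (-3/2, 1/2, 1/2): F = (7.877583, -8.7500, -4.2500).
Jacobian J = [[4·x₁, 1, -sin(x₃)], [3·x₃, -5, 3·x₁], [-2·x₁ + 2, 0, 0]].
At the point, J = [[-6.0000, 1.0000, -0.479426], [1.5000, -5.0000, -4.5000], [5.0000, 0.0000, 0.0000]] (det J = -34.485638).
Solving J·Δ = −F gives Δ = (0.8500, -2.3318, 0.9298).
Then the next iterate is (x₁, x₂, x₃)₁ = (-0.6500, -1.8318, 1.4298).

(-0.6500, -1.8318, 1.4298)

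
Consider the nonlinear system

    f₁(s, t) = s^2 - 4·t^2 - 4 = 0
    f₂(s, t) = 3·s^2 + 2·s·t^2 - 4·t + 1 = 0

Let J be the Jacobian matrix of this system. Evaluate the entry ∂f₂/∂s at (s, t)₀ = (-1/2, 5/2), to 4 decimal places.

9.5000

∂f₂/∂s = 6·s + 2·t^2.
At (-1/2, 5/2) this is 9.5000.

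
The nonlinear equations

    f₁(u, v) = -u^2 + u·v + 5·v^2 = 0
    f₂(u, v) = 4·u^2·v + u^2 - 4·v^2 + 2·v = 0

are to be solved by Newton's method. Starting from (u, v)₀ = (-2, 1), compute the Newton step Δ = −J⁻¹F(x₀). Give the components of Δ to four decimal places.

(0.7333, -0.3333)

At (-2, 1): F = (-1.0000, 18.0000).
Jacobian J = [[-2·u + v, u + 10·v], [8·u·v + 2·u, 4·u^2 - 8·v + 2]].
At the point, J = [[5.0000, 8.0000], [-20.0000, 10.0000]] (det J = 210.0000).
Solving J·Δ = −F gives Δ = (0.7333, -0.3333).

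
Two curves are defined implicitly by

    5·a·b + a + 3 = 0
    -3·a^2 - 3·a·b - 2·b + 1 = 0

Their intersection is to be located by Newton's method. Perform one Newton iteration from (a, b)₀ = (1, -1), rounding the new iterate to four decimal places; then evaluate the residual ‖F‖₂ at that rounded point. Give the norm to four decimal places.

At (1, -1): F = (-1.0000, 3.0000).
Jacobian J = [[5·b + 1, 5·a], [-6·a - 3·b, -3·a - 2]].
At the point, J = [[-4.0000, 5.0000], [-3.0000, -5.0000]] (det J = 35.0000).
Solving J·Δ = −F gives Δ = (0.2857, 0.4286).
Then the next iterate is (a, b)₁ = (1.2857, -0.5714).
Re-evaluating at (1.2857, -0.5714): F = (0.612455, -0.612327), so ‖F‖₂ = 0.8661.

0.8661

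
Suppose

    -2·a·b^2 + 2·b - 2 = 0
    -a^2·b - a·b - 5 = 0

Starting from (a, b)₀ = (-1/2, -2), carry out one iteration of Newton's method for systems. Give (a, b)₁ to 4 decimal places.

(-6.2500, 20.0000)

At (-1/2, -2): F = (-2.0000, -5.5000).
Jacobian J = [[-2·b^2, -4·a·b + 2], [-2·a·b - b, -a^2 - a]].
At the point, J = [[-8.0000, -2.0000], [0.0000, 0.2500]] (det J = -2.0000).
Solving J·Δ = −F gives Δ = (-5.7500, 22.0000).
Then the next iterate is (a, b)₁ = (-6.2500, 20.0000).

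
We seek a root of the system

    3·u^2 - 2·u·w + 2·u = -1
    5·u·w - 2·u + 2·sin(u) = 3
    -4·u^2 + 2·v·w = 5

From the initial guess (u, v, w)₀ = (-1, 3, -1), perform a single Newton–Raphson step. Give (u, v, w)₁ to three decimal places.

(-0.788, -3.015, -0.788)

At (-1, 3, -1): F = (0.000, 2.31706, -15.000).
Jacobian J = [[6·u - 2·w + 2, 0, -2·u], [5·w + 2·cos(u) - 2, 0, 5·u], [-8·u, 2·w, 2·v]].
At the point, J = [[-2.000, 0.000, 2.000], [-5.91940, 0.000, -5.000], [8.000, -2.000, 6.000]] (det J = 43.67758).
Solving J·Δ = −F gives Δ = (0.212, -6.015, 0.212).
Then the next iterate is (u, v, w)₁ = (-0.788, -3.015, -0.788).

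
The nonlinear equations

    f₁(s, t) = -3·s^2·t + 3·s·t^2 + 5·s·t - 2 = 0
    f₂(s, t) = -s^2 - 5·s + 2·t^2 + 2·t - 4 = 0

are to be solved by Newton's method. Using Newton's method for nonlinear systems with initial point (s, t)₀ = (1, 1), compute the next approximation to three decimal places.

(0.029, 0.868)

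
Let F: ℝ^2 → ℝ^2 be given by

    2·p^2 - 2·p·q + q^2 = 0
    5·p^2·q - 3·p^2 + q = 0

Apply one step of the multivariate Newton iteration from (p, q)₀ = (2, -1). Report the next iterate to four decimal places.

(-2.1667, -5.7778)

At (2, -1): F = (13.0000, -33.0000).
Jacobian J = [[4·p - 2·q, -2·p + 2·q], [10·p·q - 6·p, 5·p^2 + 1]].
At the point, J = [[10.0000, -6.0000], [-32.0000, 21.0000]] (det J = 18.0000).
Solving J·Δ = −F gives Δ = (-4.1667, -4.7778).
Then the next iterate is (p, q)₁ = (-2.1667, -5.7778).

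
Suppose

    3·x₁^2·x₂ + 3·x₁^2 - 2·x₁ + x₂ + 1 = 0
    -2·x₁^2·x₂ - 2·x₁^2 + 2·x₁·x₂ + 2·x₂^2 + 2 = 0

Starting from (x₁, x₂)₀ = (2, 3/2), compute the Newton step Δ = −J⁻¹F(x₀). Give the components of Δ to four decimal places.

At (2, 3/2): F = (28.5000, -7.5000).
Jacobian J = [[6·x₁·x₂ + 6·x₁ - 2, 3·x₁^2 + 1], [-4·x₁·x₂ - 4·x₁ + 2·x₂, -2·x₁^2 + 2·x₁ + 4·x₂]].
At the point, J = [[28.0000, 13.0000], [-17.0000, 2.0000]] (det J = 277.0000).
Solving J·Δ = −F gives Δ = (-0.5578, -0.9910).

(-0.5578, -0.9910)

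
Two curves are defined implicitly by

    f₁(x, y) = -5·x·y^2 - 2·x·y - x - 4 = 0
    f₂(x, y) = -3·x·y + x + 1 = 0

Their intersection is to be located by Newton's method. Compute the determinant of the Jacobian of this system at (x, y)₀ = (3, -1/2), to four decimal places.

-11.2500

J = [[-5·y^2 - 2·y - 1, -10·x·y - 2·x], [-3·y + 1, -3·x]].
At the point, J = [[-1.2500, 9.0000], [2.5000, -9.0000]].
det J = -11.2500.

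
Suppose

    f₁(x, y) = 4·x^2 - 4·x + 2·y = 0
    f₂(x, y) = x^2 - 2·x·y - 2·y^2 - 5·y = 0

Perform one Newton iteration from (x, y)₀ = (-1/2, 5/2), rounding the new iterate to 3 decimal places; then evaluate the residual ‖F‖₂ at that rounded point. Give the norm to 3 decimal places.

4.518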